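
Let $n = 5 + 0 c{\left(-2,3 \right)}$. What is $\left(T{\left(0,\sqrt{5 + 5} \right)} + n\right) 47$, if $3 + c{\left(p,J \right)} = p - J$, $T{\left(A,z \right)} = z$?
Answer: $235 + 47 \sqrt{10} \approx 383.63$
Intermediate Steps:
$c{\left(p,J \right)} = -3 + p - J$ ($c{\left(p,J \right)} = -3 - \left(J - p\right) = -3 + p - J$)
$n = 5$ ($n = 5 + 0 \left(-3 - 2 - 3\right) = 5 + 0 \left(-8\right) = 5 + 0 = 5$)
$\left(T{\left(0,\sqrt{5 + 5} \right)} + n\right) 47 = \left(\sqrt{5 + 5} + 5\right) 47 = \left(\sqrt{10} + 5\right) 47 = \left(5 + \sqrt{10}\right) 47 = 235 + 47 \sqrt{10}$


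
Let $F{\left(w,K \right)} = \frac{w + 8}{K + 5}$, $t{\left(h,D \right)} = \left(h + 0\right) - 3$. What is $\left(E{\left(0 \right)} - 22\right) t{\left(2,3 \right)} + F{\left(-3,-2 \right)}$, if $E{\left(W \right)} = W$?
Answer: $\frac{71}{3} \approx 23.667$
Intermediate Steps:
$t{\left(h,D \right)} = -3 + h$ ($t{\left(h,D \right)} = h - 3 = -3 + h$)
$F{\left(w,K \right)} = \frac{8 + w}{5 + K}$
$\left(E{\left(0 \right)} - 22\right) t{\left(2,3 \right)} + F{\left(-3,-2 \right)} = \left(0 - 22\right) \left(-3 + 2\right) + \frac{8 - 3}{5 - 2} = \left(-22\right) \left(-1\right) + \frac{1}{3} \cdot 5 = 22 + \frac{1}{3} \cdot 5 = 22 + \frac{5}{3} = \frac{71}{3}$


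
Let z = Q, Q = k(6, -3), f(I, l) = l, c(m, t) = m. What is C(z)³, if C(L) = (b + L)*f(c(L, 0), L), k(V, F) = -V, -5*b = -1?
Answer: 5268024/125 ≈ 42144.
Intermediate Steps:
b = ⅕ (b = -⅕*(-1) = ⅕ ≈ 0.20000)
Q = -6 (Q = -1*6 = -6)
z = -6
C(L) = L*(⅕ + L) (C(L) = (⅕ + L)*L = L*(⅕ + L))
C(z)³ = (-6*(⅕ - 6))³ = (-6*(-29/5))³ = (174/5)³ = 5268024/125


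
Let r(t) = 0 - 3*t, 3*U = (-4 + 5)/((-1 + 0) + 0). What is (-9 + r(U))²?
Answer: 64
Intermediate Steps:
U = -⅓ (U = ((-4 + 5)/((-1 + 0) + 0))/3 = (1/(-1 + 0))/3 = (1/(-1))/3 = (1*(-1))/3 = (⅓)*(-1) = -⅓ ≈ -0.33333)
r(t) = -3*t
(-9 + r(U))² = (-9 - 3*(-⅓))² = (-9 + 1)² = (-8)² = 64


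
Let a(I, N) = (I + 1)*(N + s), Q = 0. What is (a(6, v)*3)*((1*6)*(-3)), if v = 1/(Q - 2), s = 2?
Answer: -567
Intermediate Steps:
v = -½ (v = 1/(0 - 2) = 1/(-2) = -½ ≈ -0.50000)
a(I, N) = (1 + I)*(2 + N) (a(I, N) = (I + 1)*(N + 2) = (1 + I)*(2 + N))
(a(6, v)*3)*((1*6)*(-3)) = ((2 - ½ + 2*6 + 6*(-½))*3)*((1*6)*(-3)) = ((2 - ½ + 12 - 3)*3)*(6*(-3)) = ((21/2)*3)*(-18) = (63/2)*(-18) = -567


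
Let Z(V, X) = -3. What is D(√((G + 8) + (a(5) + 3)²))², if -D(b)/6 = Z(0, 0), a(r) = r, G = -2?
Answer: 324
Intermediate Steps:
D(b) = 18 (D(b) = -6*(-3) = 18)
D(√((G + 8) + (a(5) + 3)²))² = 18² = 324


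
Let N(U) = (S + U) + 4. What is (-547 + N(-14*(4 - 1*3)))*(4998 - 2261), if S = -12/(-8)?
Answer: -3040807/2 ≈ -1.5204e+6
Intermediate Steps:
S = 3/2 (S = -12*(-1/8) = 3/2 ≈ 1.5000)
N(U) = 11/2 + U (N(U) = (3/2 + U) + 4 = 11/2 + U)
(-547 + N(-14*(4 - 1*3)))*(4998 - 2261) = (-547 + (11/2 - 14*(4 - 1*3)))*(4998 - 2261) = (-547 + (11/2 - 14*(4 - 3)))*2737 = (-547 + (11/2 - 14*1))*2737 = (-547 + (11/2 - 14))*2737 = (-547 - 17/2)*2737 = -1111/2*2737 = -3040807/2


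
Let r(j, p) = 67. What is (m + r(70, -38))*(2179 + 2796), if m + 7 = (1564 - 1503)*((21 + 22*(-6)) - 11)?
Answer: -36725450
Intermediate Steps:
m = -7449 (m = -7 + (1564 - 1503)*((21 + 22*(-6)) - 11) = -7 + 61*((21 - 132) - 11) = -7 + 61*(-111 - 11) = -7 + 61*(-122) = -7 - 7442 = -7449)
(m + r(70, -38))*(2179 + 2796) = (-7449 + 67)*(2179 + 2796) = -7382*4975 = -36725450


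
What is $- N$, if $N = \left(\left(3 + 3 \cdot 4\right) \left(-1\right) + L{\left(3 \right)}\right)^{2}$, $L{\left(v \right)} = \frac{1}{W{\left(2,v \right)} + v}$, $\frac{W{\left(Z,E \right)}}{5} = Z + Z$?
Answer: $- \frac{118336}{529} \approx -223.7$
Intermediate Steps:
$W{\left(Z,E \right)} = 10 Z$ ($W{\left(Z,E \right)} = 5 \left(Z + Z\right) = 5 \cdot 2 Z = 10 Z$)
$L{\left(v \right)} = \frac{1}{20 + v}$ ($L{\left(v \right)} = \frac{1}{10 \cdot 2 + v} = \frac{1}{20 + v}$)
$N = \frac{118336}{529}$ ($N = \left(\left(3 + 3 \cdot 4\right) \left(-1\right) + \frac{1}{20 + 3}\right)^{2} = \left(\left(3 + 12\right) \left(-1\right) + \frac{1}{23}\right)^{2} = \left(15 \left(-1\right) + \frac{1}{23}\right)^{2} = \left(-15 + \frac{1}{23}\right)^{2} = \left(- \frac{344}{23}\right)^{2} = \frac{118336}{529} \approx 223.7$)
$- N = \left(-1\right) \frac{118336}{529} = - \frac{118336}{529}$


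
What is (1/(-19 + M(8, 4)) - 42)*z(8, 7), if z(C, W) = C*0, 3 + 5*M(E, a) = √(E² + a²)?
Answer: 0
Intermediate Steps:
M(E, a) = -⅗ + √(E² + a²)/5
z(C, W) = 0
(1/(-19 + M(8, 4)) - 42)*z(8, 7) = (1/(-19 + (-⅗ + √(8² + 4²)/5)) - 42)*0 = (1/(-19 + (-⅗ + √(64 + 16)/5)) - 42)*0 = (1/(-19 + (-⅗ + √80/5)) - 42)*0 = (1/(-19 + (-⅗ + (4*√5)/5)) - 42)*0 = (1/(-19 + (-⅗ + 4*√5/5)) - 42)*0 = (1/(-98/5 + 4*√5/5) - 42)*0 = (-42 + 1/(-98/5 + 4*√5/5))*0 = 0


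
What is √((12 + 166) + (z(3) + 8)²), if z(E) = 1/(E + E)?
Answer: √8809/6 ≈ 15.643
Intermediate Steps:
z(E) = 1/(2*E)
√((12 + 166) + (z(3) + 8)²) = √((12 + 166) + ((½)/3 + 8)²) = √(178 + ((½)*(⅓) + 8)²) = √(178 + (⅙ + 8)²) = √(178 + (49/6)²) = √(178 + 2401/36) = √(8809/36) = √8809/6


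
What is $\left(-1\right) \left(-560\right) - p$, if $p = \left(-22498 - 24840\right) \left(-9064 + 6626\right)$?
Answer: $-115409484$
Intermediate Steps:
$p = 115410044$ ($p = \left(-47338\right) \left(-2438\right) = 115410044$)
$\left(-1\right) \left(-560\right) - p = \left(-1\right) \left(-560\right) - 115410044 = 560 - 115410044 = -115409484$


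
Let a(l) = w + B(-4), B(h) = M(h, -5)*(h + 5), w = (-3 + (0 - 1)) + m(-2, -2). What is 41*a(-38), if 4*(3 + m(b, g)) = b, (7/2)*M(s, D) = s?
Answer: -4961/14 ≈ -354.36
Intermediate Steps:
M(s, D) = 2*s/7
m(b, g) = -3 + b/4
w = -15/2 (w = (-3 + (0 - 1)) + (-3 + (1/4)*(-2)) = (-3 - 1) + (-3 - 1/2) = -4 - 7/2 = -15/2 ≈ -7.5000)
B(h) = 2*h*(5 + h)/7 (B(h) = (2*h/7)*(h + 5) = (2*h/7)*(5 + h) = 2*h*(5 + h)/7)
a(l) = -121/14 (a(l) = -15/2 + (2/7)*(-4)*(5 - 4) = -15/2 + (2/7)*(-4)*1 = -15/2 - 8/7 = -121/14)
41*a(-38) = 41*(-121/14) = -4961/14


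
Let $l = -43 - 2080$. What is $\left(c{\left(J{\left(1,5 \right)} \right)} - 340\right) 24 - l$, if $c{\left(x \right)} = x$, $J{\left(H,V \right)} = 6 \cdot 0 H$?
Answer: $-6037$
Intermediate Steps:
$J{\left(H,V \right)} = 0$ ($J{\left(H,V \right)} = 0 H = 0$)
$l = -2123$ ($l = -43 - 2080 = -2123$)
$\left(c{\left(J{\left(1,5 \right)} \right)} - 340\right) 24 - l = \left(0 - 340\right) 24 - -2123 = \left(-340\right) 24 + 2123 = -8160 + 2123 = -6037$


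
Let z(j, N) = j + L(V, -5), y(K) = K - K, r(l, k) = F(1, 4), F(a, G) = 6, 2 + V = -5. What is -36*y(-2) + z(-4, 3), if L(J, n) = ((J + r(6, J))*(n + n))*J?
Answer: -74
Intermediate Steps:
V = -7 (V = -2 - 5 = -7)
r(l, k) = 6
y(K) = 0
L(J, n) = 2*J*n*(6 + J) (L(J, n) = ((J + 6)*(n + n))*J = ((6 + J)*(2*n))*J = (2*n*(6 + J))*J = 2*J*n*(6 + J))
z(j, N) = -70 + j (z(j, N) = j + 2*(-7)*(-5)*(6 - 7) = j + 2*(-7)*(-5)*(-1) = j - 70 = -70 + j)
-36*y(-2) + z(-4, 3) = -36*0 + (-70 - 4) = 0 - 74 = -74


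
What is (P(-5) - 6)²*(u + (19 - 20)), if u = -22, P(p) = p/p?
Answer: -575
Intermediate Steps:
P(p) = 1
(P(-5) - 6)²*(u + (19 - 20)) = (1 - 6)²*(-22 + (19 - 20)) = (-5)²*(-22 - 1) = 25*(-23) = -575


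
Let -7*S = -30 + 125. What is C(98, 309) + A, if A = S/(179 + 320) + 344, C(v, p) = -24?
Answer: 1117665/3493 ≈ 319.97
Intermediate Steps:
S = -95/7 (S = -(-30 + 125)/7 = -⅐*95 = -95/7 ≈ -13.571)
A = 1201497/3493 (A = -95/7/(179 + 320) + 344 = -95/7/499 + 344 = (1/499)*(-95/7) + 344 = -95/3493 + 344 = 1201497/3493 ≈ 343.97)
C(98, 309) + A = -24 + 1201497/3493 = 1117665/3493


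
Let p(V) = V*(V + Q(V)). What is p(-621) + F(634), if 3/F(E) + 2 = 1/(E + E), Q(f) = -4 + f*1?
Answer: 653831002/845 ≈ 7.7376e+5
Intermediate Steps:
Q(f) = -4 + f
F(E) = 3/(-2 + 1/(2*E)) (F(E) = 3/(-2 + 1/(E + E)) = 3/(-2 + 1/(2*E)))
p(V) = V*(-4 + 2*V) (p(V) = V*(V + (-4 + V)) = V*(-4 + 2*V))
p(-621) + F(634) = 2*(-621)*(-2 - 621) - 6*634/(-1 + 4*634) = 2*(-621)*(-623) - 6*634/(-1 + 2536) = 773766 - 6*634/2535 = 773766 - 6*634*1/2535 = 773766 - 1268/845 = 653831002/845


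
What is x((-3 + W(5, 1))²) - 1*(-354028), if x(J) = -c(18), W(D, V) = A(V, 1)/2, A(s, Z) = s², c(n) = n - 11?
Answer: 354021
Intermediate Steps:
c(n) = -11 + n
W(D, V) = V²/2
x(J) = -7 (x(J) = -(-11 + 18) = -1*7 = -7)
x((-3 + W(5, 1))²) - 1*(-354028) = -7 - 1*(-354028) = -7 + 354028 = 354021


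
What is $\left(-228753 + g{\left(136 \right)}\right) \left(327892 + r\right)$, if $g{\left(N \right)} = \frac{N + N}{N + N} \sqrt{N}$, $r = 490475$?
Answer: $-187203906351 + 1636734 \sqrt{34} \approx -1.8719 \cdot 10^{11}$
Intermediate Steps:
$g{\left(N \right)} = \sqrt{N}$ ($g{\left(N \right)} = \frac{2 N}{2 N} \sqrt{N} = 2 N \frac{1}{2 N} \sqrt{N} = 1 \sqrt{N} = \sqrt{N}$)
$\left(-228753 + g{\left(136 \right)}\right) \left(327892 + r\right) = \left(-228753 + \sqrt{136}\right) \left(327892 + 490475\right) = \left(-228753 + 2 \sqrt{34}\right) 818367 = -187203906351 + 1636734 \sqrt{34}$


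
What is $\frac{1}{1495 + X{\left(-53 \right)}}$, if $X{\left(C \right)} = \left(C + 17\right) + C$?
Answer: $\frac{1}{1406} \approx 0.00071124$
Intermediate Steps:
$X{\left(C \right)} = 17 + 2 C$ ($X{\left(C \right)} = \left(17 + C\right) + C = 17 + 2 C$)
$\frac{1}{1495 + X{\left(-53 \right)}} = \frac{1}{1495 + \left(17 + 2 \left(-53\right)\right)} = \frac{1}{1495 + \left(17 - 106\right)} = \frac{1}{1495 - 89} = \frac{1}{1406}$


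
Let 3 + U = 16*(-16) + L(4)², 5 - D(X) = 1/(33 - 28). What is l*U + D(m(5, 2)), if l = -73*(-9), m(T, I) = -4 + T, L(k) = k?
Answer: -798231/5 ≈ -1.5965e+5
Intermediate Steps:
D(X) = 24/5 (D(X) = 5 - 1/(33 - 28) = 5 - 1/5 = 5 - 1*⅕ = 5 - ⅕ = 24/5)
l = 657
U = -243 (U = -3 + (16*(-16) + 4²) = -3 + (-256 + 16) = -3 - 240 = -243)
l*U + D(m(5, 2)) = 657*(-243) + 24/5 = -159651 + 24/5 = -798231/5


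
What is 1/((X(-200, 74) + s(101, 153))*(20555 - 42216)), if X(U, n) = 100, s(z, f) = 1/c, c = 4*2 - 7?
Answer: -1/2187761 ≈ -4.5709e-7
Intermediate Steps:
c = 1 (c = 8 - 7 = 1)
s(z, f) = 1 (s(z, f) = 1/1 = 1)
1/((X(-200, 74) + s(101, 153))*(20555 - 42216)) = 1/((100 + 1)*(20555 - 42216)) = 1/(101*(-21661)) = 1/(-2187761) = -1/2187761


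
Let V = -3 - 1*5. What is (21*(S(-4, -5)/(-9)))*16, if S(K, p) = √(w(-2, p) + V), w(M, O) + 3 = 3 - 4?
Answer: -224*I*√3/3 ≈ -129.33*I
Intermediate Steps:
w(M, O) = -4 (w(M, O) = -3 + (3 - 4) = -3 - 1 = -4)
V = -8 (V = -3 - 5 = -8)
S(K, p) = 2*I*√3 (S(K, p) = √(-4 - 8) = √(-12) = 2*I*√3)
(21*(S(-4, -5)/(-9)))*16 = (21*((2*I*√3)/(-9)))*16 = (21*((2*I*√3)*(-⅑)))*16 = (21*(-2*I*√3/9))*16 = -14*I*√3/3*16 = -224*I*√3/3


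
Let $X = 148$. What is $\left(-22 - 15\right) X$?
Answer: $-5476$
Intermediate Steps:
$\left(-22 - 15\right) X = \left(-22 - 15\right) 148 = \left(-37\right) 148 = -5476$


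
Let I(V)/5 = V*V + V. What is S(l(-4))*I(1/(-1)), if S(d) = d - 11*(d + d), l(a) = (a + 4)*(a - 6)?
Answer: 0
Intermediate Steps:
l(a) = (-6 + a)*(4 + a) (l(a) = (4 + a)*(-6 + a) = (-6 + a)*(4 + a))
I(V) = 5*V + 5*V² (I(V) = 5*(V*V + V) = 5*(V² + V) = 5*(V + V²) = 5*V + 5*V²)
S(d) = -21*d (S(d) = d - 11*2*d = d - 22*d = -21*d)
S(l(-4))*I(1/(-1)) = (-21*(-24 + (-4)² - 2*(-4)))*(5*(1 + 1/(-1))/(-1)) = (-21*(-24 + 16 + 8))*(5*(-1)*(1 - 1)) = (-21*0)*(5*(-1)*0) = 0*0 = 0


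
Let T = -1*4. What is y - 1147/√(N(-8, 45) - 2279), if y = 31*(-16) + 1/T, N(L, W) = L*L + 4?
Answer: -1985/4 + 1147*I*√2211/2211 ≈ -496.25 + 24.393*I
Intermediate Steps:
T = -4
N(L, W) = 4 + L² (N(L, W) = L² + 4 = 4 + L²)
y = -1985/4 (y = 31*(-16) + 1/(-4) = -496 - ¼ = -1985/4 ≈ -496.25)
y - 1147/√(N(-8, 45) - 2279) = -1985/4 - 1147/√((4 + (-8)²) - 2279) = -1985/4 - 1147/√((4 + 64) - 2279) = -1985/4 - 1147/√(68 - 2279) = -1985/4 - 1147*(-I*√2211/2211) = -1985/4 - (-1147)*I*√2211/2211 = -1985/4 + 1147*I*√2211/2211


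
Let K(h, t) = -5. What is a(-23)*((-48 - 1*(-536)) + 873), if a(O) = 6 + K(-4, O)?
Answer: 1361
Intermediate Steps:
a(O) = 1 (a(O) = 6 - 5 = 1)
a(-23)*((-48 - 1*(-536)) + 873) = 1*((-48 - 1*(-536)) + 873) = 1*((-48 + 536) + 873) = 1*(488 + 873) = 1*1361 = 1361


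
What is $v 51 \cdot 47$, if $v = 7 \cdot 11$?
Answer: $184569$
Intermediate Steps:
$v = 77$
$v 51 \cdot 47 = 77 \cdot 51 \cdot 47 = 3927 \cdot 47 = 184569$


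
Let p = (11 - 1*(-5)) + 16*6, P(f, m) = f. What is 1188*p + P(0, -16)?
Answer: 133056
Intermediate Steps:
p = 112 (p = (11 + 5) + 96 = 16 + 96 = 112)
1188*p + P(0, -16) = 1188*112 + 0 = 133056 + 0 = 133056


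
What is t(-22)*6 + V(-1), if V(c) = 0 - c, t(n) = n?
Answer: -131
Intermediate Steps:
V(c) = -c
t(-22)*6 + V(-1) = -22*6 - 1*(-1) = -132 + 1 = -131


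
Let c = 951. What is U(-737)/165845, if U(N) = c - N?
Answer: 1688/165845 ≈ 0.010178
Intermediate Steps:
U(N) = 951 - N
U(-737)/165845 = (951 - 1*(-737))/165845 = (951 + 737)*(1/165845) = 1688*(1/165845) = 1688/165845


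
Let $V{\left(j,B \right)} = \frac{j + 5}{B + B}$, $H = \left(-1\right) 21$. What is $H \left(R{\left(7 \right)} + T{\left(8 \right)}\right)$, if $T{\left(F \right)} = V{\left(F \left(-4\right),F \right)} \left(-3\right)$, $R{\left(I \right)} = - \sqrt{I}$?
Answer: $- \frac{1701}{16} + 21 \sqrt{7} \approx -50.752$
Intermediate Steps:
$H = -21$
$V{\left(j,B \right)} = \frac{5 + j}{2 B}$
$T{\left(F \right)} = - \frac{3 \left(5 - 4 F\right)}{2 F}$ ($T{\left(F \right)} = \frac{5 + F \left(-4\right)}{2 F} \left(-3\right) = \frac{5 - 4 F}{2 F} \left(-3\right) = - \frac{3 \left(5 - 4 F\right)}{2 F}$)
$H \left(R{\left(7 \right)} + T{\left(8 \right)}\right) = - 21 \left(- \sqrt{7} + \left(6 - \frac{15}{2 \cdot 8}\right)\right) = - 21 \left(- \sqrt{7} + \left(6 - \frac{15}{16}\right)\right) = - 21 \left(- \sqrt{7} + \frac{81}{16}\right) = - 21 \left(\frac{81}{16} - \sqrt{7}\right) = - \frac{1701}{16} + 21 \sqrt{7}$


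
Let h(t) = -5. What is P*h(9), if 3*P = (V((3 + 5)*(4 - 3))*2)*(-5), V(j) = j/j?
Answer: 50/3 ≈ 16.667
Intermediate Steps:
V(j) = 1
P = -10/3 (P = ((1*2)*(-5))/3 = (2*(-5))/3 = (⅓)*(-10) = -10/3 ≈ -3.3333)
P*h(9) = -10/3*(-5) = 50/3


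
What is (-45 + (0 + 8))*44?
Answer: -1628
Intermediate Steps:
(-45 + (0 + 8))*44 = (-45 + 8)*44 = -37*44 = -1628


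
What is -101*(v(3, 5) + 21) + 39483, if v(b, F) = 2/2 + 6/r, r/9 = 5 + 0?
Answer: 558713/15 ≈ 37248.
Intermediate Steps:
r = 45 (r = 9*(5 + 0) = 9*5 = 45)
v(b, F) = 17/15 (v(b, F) = 2/2 + 6/45 = 2*(1/2) + 6*(1/45) = 1 + 2/15 = 17/15)
-101*(v(3, 5) + 21) + 39483 = -101*(17/15 + 21) + 39483 = -101*332/15 + 39483 = -33532/15 + 39483 = 558713/15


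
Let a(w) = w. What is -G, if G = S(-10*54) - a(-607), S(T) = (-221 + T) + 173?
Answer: -19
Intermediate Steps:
S(T) = -48 + T
G = 19 (G = (-48 - 10*54) - 1*(-607) = (-48 - 540) + 607 = -588 + 607 = 19)
-G = -1*19 = -19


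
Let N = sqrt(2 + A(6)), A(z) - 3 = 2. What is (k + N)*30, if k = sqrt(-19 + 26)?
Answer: 60*sqrt(7) ≈ 158.75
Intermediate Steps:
k = sqrt(7) ≈ 2.6458
A(z) = 5 (A(z) = 3 + 2 = 5)
N = sqrt(7) (N = sqrt(2 + 5) = sqrt(7) ≈ 2.6458)
(k + N)*30 = (sqrt(7) + sqrt(7))*30 = (2*sqrt(7))*30 = 60*sqrt(7)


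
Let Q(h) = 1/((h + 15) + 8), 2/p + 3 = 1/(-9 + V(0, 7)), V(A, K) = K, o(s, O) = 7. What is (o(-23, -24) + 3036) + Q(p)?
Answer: 477758/157 ≈ 3043.0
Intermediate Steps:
p = -4/7 (p = 2/(-3 + 1/(-9 + 7)) = 2/(-3 + 1/(-2)) = 2/(-3 - ½) = 2/(-7/2) = 2*(-2/7) = -4/7 ≈ -0.57143)
Q(h) = 1/(23 + h) (Q(h) = 1/((15 + h) + 8) = 1/(23 + h))
(o(-23, -24) + 3036) + Q(p) = (7 + 3036) + 1/(23 - 4/7) = 3043 + 1/(157/7) = 3043 + 7/157 = 477758/157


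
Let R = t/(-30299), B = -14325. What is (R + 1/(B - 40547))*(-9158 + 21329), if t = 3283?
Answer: -2192910837825/1662566728 ≈ -1319.0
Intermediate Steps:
R = -3283/30299 (R = 3283/(-30299) = 3283*(-1/30299) = -3283/30299 ≈ -0.10835)
(R + 1/(B - 40547))*(-9158 + 21329) = (-3283/30299 + 1/(-14325 - 40547))*(-9158 + 21329) = (-3283/30299 + 1/(-54872))*12171 = (-3283/30299 - 1/54872)*12171 = -180175075/1662566728*12171 = -2192910837825/1662566728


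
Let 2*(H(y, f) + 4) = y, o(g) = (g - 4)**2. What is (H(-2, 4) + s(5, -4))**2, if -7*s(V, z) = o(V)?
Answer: 1296/49 ≈ 26.449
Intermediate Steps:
o(g) = (-4 + g)**2
H(y, f) = -4 + y/2
s(V, z) = -(-4 + V)**2/7
(H(-2, 4) + s(5, -4))**2 = ((-4 + (1/2)*(-2)) - (-4 + 5)**2/7)**2 = ((-4 - 1) - 1/7*1**2)**2 = (-5 - 1/7*1)**2 = (-5 - 1/7)**2 = (-36/7)**2 = 1296/49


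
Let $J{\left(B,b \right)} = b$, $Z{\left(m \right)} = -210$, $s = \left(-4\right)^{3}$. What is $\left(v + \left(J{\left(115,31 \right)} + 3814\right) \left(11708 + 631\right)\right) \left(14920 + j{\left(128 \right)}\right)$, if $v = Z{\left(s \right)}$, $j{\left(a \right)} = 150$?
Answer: $714969702150$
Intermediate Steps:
$s = -64$
$v = -210$
$\left(v + \left(J{\left(115,31 \right)} + 3814\right) \left(11708 + 631\right)\right) \left(14920 + j{\left(128 \right)}\right) = \left(-210 + \left(31 + 3814\right) \left(11708 + 631\right)\right) \left(14920 + 150\right) = \left(-210 + 3845 \cdot 12339\right) 15070 = \left(-210 + 47443455\right) 15070 = 47443245 \cdot 15070 = 714969702150$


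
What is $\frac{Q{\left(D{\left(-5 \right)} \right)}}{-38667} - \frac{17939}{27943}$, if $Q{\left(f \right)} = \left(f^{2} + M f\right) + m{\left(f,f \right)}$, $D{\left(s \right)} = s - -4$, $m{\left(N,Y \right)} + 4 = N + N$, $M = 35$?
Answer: $- \frac{692529593}{1080471981} \approx -0.64095$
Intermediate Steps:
$m{\left(N,Y \right)} = -4 + 2 N$ ($m{\left(N,Y \right)} = -4 + \left(N + N\right) = -4 + 2 N$)
$D{\left(s \right)} = 4 + s$ ($D{\left(s \right)} = s + 4 = 4 + s$)
$Q{\left(f \right)} = -4 + f^{2} + 37 f$ ($Q{\left(f \right)} = \left(f^{2} + 35 f\right) + \left(-4 + 2 f\right) = -4 + f^{2} + 37 f$)
$\frac{Q{\left(D{\left(-5 \right)} \right)}}{-38667} - \frac{17939}{27943} = \frac{-4 + \left(4 - 5\right)^{2} + 37 \left(4 - 5\right)}{-38667} - \frac{17939}{27943} = \left(-4 + \left(-1\right)^{2} + 37 \left(-1\right)\right) \left(- \frac{1}{38667}\right) - \frac{17939}{27943} = \left(-4 + 1 - 37\right) \left(- \frac{1}{38667}\right) - \frac{17939}{27943} = \left(-40\right) \left(- \frac{1}{38667}\right) - \frac{17939}{27943} = \frac{40}{38667} - \frac{17939}{27943} = - \frac{692529593}{1080471981}$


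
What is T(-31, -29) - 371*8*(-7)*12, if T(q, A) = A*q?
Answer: 250211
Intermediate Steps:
T(-31, -29) - 371*8*(-7)*12 = -29*(-31) - 371*8*(-7)*12 = 899 - (-20776)*12 = 899 - 371*(-672) = 899 + 249312 = 250211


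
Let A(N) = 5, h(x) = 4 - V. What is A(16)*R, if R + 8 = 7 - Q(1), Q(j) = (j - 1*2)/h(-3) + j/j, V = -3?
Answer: -65/7 ≈ -9.2857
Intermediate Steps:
h(x) = 7 (h(x) = 4 - 1*(-3) = 4 + 3 = 7)
Q(j) = 5/7 + j/7 (Q(j) = (j - 1*2)/7 + j/j = (j - 2)*(⅐) + 1 = (-2 + j)*(⅐) + 1 = (-2/7 + j/7) + 1 = 5/7 + j/7)
R = -13/7 (R = -8 + (7 - (5/7 + (⅐)*1)) = -8 + (7 - (5/7 + ⅐)) = -8 + (7 - 1*6/7) = -8 + (7 - 6/7) = -8 + 43/7 = -13/7 ≈ -1.8571)
A(16)*R = 5*(-13/7) = -65/7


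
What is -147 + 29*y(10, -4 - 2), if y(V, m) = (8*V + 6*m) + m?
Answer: 955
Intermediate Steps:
y(V, m) = 7*m + 8*V (y(V, m) = (6*m + 8*V) + m = 7*m + 8*V)
-147 + 29*y(10, -4 - 2) = -147 + 29*(7*(-4 - 2) + 8*10) = -147 + 29*(7*(-6) + 80) = -147 + 29*(-42 + 80) = -147 + 29*38 = -147 + 1102 = 955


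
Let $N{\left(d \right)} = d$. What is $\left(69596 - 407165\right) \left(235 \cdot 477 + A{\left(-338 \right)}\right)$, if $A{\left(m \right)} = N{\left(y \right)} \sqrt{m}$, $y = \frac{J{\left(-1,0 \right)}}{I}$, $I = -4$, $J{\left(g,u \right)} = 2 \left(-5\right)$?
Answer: $-37839797055 - \frac{21941985 i \sqrt{2}}{2} \approx -3.784 \cdot 10^{10} - 1.5515 \cdot 10^{7} i$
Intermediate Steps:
$J{\left(g,u \right)} = -10$
$y = \frac{5}{2}$ ($y = - \frac{10}{-4} = \left(-10\right) \left(- \frac{1}{4}\right) = \frac{5}{2} \approx 2.5$)
$A{\left(m \right)} = \frac{5 \sqrt{m}}{2}$
$\left(69596 - 407165\right) \left(235 \cdot 477 + A{\left(-338 \right)}\right) = \left(69596 - 407165\right) \left(235 \cdot 477 + \frac{5 \sqrt{-338}}{2}\right) = - 337569 \left(112095 + \frac{5 \cdot 13 i \sqrt{2}}{2}\right) = - 337569 \left(112095 + \frac{65 i \sqrt{2}}{2}\right) = -37839797055 - \frac{21941985 i \sqrt{2}}{2}$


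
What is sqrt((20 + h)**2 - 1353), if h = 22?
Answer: sqrt(411) ≈ 20.273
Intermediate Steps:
sqrt((20 + h)**2 - 1353) = sqrt((20 + 22)**2 - 1353) = sqrt(42**2 - 1353) = sqrt(1764 - 1353) = sqrt(411)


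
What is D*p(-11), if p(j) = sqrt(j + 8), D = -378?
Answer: -378*I*sqrt(3) ≈ -654.71*I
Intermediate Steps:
p(j) = sqrt(8 + j)
D*p(-11) = -378*sqrt(8 - 11) = -378*I*sqrt(3)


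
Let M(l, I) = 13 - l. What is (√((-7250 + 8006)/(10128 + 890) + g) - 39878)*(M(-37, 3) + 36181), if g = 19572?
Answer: -1444819818 + 36231*√12122332566/787 ≈ -1.4398e+9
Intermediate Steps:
(√((-7250 + 8006)/(10128 + 890) + g) - 39878)*(M(-37, 3) + 36181) = (√((-7250 + 8006)/(10128 + 890) + 19572) - 39878)*((13 - 1*(-37)) + 36181) = (√(756/11018 + 19572) - 39878)*((13 + 37) + 36181) = (√(756*(1/11018) + 19572) - 39878)*(50 + 36181) = (√(54/787 + 19572) - 39878)*36231 = (√(15403218/787) - 39878)*36231 = (√12122332566/787 - 39878)*36231 = (-39878 + √12122332566/787)*36231 = -1444819818 + 36231*√12122332566/787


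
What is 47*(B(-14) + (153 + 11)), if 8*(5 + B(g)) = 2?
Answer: 29939/4 ≈ 7484.8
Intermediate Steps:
B(g) = -19/4 (B(g) = -5 + (⅛)*2 = -5 + ¼ = -19/4)
47*(B(-14) + (153 + 11)) = 47*(-19/4 + (153 + 11)) = 47*(-19/4 + 164) = 47*(637/4) = 29939/4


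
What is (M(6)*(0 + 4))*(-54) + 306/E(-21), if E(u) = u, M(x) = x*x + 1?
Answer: -56046/7 ≈ -8006.6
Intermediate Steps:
M(x) = 1 + x**2 (M(x) = x**2 + 1 = 1 + x**2)
(M(6)*(0 + 4))*(-54) + 306/E(-21) = ((1 + 6**2)*(0 + 4))*(-54) + 306/(-21) = ((1 + 36)*4)*(-54) + 306*(-1/21) = (37*4)*(-54) - 102/7 = 148*(-54) - 102/7 = -7992 - 102/7 = -56046/7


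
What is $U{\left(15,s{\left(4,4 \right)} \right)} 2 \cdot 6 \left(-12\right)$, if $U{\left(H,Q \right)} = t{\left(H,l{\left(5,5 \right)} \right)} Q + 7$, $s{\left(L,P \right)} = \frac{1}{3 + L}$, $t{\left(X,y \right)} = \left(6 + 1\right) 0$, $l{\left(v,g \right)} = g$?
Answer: $-1008$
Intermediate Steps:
$t{\left(X,y \right)} = 0$ ($t{\left(X,y \right)} = 7 \cdot 0 = 0$)
$U{\left(H,Q \right)} = 7$ ($U{\left(H,Q \right)} = 0 Q + 7 = 0 + 7 = 7$)
$U{\left(15,s{\left(4,4 \right)} \right)} 2 \cdot 6 \left(-12\right) = 7 \cdot 2 \cdot 6 \left(-12\right) = 14 \left(-72\right) = -1008$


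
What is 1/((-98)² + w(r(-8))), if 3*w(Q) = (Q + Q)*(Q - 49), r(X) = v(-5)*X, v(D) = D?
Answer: 1/9364 ≈ 0.00010679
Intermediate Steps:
r(X) = -5*X
w(Q) = 2*Q*(-49 + Q)/3 (w(Q) = ((Q + Q)*(Q - 49))/3 = ((2*Q)*(-49 + Q))/3 = (2*Q*(-49 + Q))/3 = 2*Q*(-49 + Q)/3)
1/((-98)² + w(r(-8))) = 1/((-98)² + 2*(-5*(-8))*(-49 - 5*(-8))/3) = 1/(9604 + (⅔)*40*(-49 + 40)) = 1/(9604 + (⅔)*40*(-9)) = 1/(9604 - 240) = 1/9364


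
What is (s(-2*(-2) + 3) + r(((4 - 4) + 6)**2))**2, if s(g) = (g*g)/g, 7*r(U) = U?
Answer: 7225/49 ≈ 147.45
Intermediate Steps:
r(U) = U/7
s(g) = g (s(g) = g**2/g = g)
(s(-2*(-2) + 3) + r(((4 - 4) + 6)**2))**2 = ((-2*(-2) + 3) + ((4 - 4) + 6)**2/7)**2 = ((4 + 3) + (0 + 6)**2/7)**2 = (7 + (1/7)*6**2)**2 = (7 + (1/7)*36)**2 = (7 + 36/7)**2 = (85/7)**2 = 7225/49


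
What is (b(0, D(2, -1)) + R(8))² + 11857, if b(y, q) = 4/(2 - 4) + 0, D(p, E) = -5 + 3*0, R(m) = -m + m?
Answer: 11861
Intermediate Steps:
R(m) = 0
D(p, E) = -5 (D(p, E) = -5 + 0 = -5)
b(y, q) = -2 (b(y, q) = 4/(-2) + 0 = 4*(-½) + 0 = -2 + 0 = -2)
(b(0, D(2, -1)) + R(8))² + 11857 = (-2 + 0)² + 11857 = (-2)² + 11857 = 4 + 11857 = 11861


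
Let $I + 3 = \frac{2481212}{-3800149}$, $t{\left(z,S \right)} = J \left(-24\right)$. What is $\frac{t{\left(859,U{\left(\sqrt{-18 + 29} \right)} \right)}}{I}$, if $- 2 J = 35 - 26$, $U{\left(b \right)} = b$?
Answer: $- \frac{410416092}{13881659} \approx -29.565$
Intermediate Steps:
$J = - \frac{9}{2}$ ($J = - \frac{35 - 26}{2} = \left(- \frac{1}{2}\right) 9 = - \frac{9}{2} \approx -4.5$)
$t{\left(z,S \right)} = 108$ ($t{\left(z,S \right)} = \left(- \frac{9}{2}\right) \left(-24\right) = 108$)
$I = - \frac{13881659}{3800149}$ ($I = -3 + \frac{2481212}{-3800149} = -3 + 2481212 \left(- \frac{1}{3800149}\right) = -3 - \frac{2481212}{3800149} = - \frac{13881659}{3800149} \approx -3.6529$)
$\frac{t{\left(859,U{\left(\sqrt{-18 + 29} \right)} \right)}}{I} = \frac{108}{- \frac{13881659}{3800149}} = 108 \left(- \frac{3800149}{13881659}\right) = - \frac{410416092}{13881659}$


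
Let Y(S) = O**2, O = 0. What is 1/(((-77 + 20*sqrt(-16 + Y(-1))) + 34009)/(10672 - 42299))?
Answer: -268291841/287846756 + 158135*I/71961689 ≈ -0.93207 + 0.0021975*I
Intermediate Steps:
Y(S) = 0 (Y(S) = 0**2 = 0)
1/(((-77 + 20*sqrt(-16 + Y(-1))) + 34009)/(10672 - 42299)) = 1/(((-77 + 20*sqrt(-16 + 0)) + 34009)/(10672 - 42299)) = 1/(((-77 + 20*sqrt(-16)) + 34009)/(-31627)) = 1/(((-77 + 20*(4*I)) + 34009)*(-1/31627)) = 1/(((-77 + 80*I) + 34009)*(-1/31627)) = 1/((33932 + 80*I)*(-1/31627)) = 1/(-33932/31627 - 80*I/31627) = 1000267129*(-33932/31627 + 80*I/31627)/1151387024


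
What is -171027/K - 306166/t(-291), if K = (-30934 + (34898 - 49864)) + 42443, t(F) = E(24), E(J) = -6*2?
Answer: 530234093/20742 ≈ 25563.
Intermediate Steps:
E(J) = -12
t(F) = -12
K = -3457 (K = (-30934 - 14966) + 42443 = -45900 + 42443 = -3457)
-171027/K - 306166/t(-291) = -171027/(-3457) - 306166/(-12) = -171027*(-1/3457) - 306166*(-1/12) = 171027/3457 + 153083/6 = 530234093/20742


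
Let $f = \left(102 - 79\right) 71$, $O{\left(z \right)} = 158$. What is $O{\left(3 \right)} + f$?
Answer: $1791$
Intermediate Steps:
$f = 1633$ ($f = 23 \cdot 71 = 1633$)
$O{\left(3 \right)} + f = 158 + 1633 = 1791$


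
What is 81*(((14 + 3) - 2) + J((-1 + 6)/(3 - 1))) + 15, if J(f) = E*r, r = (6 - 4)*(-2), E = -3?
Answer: 2202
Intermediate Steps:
r = -4 (r = 2*(-2) = -4)
J(f) = 12 (J(f) = -3*(-4) = 12)
81*(((14 + 3) - 2) + J((-1 + 6)/(3 - 1))) + 15 = 81*(((14 + 3) - 2) + 12) + 15 = 81*((17 - 2) + 12) + 15 = 81*(15 + 12) + 15 = 81*27 + 15 = 2187 + 15 = 2202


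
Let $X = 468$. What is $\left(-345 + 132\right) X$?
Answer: $-99684$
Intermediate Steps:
$\left(-345 + 132\right) X = \left(-345 + 132\right) 468 = \left(-213\right) 468 = -99684$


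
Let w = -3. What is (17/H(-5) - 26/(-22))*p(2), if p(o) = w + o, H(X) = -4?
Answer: 135/44 ≈ 3.0682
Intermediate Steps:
p(o) = -3 + o
(17/H(-5) - 26/(-22))*p(2) = (17/(-4) - 26/(-22))*(-3 + 2) = (17*(-1/4) - 26*(-1/22))*(-1) = (-17/4 + 13/11)*(-1) = -135/44*(-1) = 135/44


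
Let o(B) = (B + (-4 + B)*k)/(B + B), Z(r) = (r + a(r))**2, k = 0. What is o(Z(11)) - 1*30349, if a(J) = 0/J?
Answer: -60697/2 ≈ -30349.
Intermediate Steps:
a(J) = 0
Z(r) = r**2 (Z(r) = (r + 0)**2 = r**2)
o(B) = 1/2 (o(B) = (B + (-4 + B)*0)/(B + B) = (B + 0)/((2*B)) = B*(1/(2*B)) = 1/2)
o(Z(11)) - 1*30349 = 1/2 - 1*30349 = 1/2 - 30349 = -60697/2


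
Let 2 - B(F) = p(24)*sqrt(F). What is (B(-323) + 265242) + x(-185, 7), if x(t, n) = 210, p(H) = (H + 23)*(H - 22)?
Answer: 265454 - 94*I*sqrt(323) ≈ 2.6545e+5 - 1689.4*I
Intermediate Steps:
p(H) = (-22 + H)*(23 + H) (p(H) = (23 + H)*(-22 + H) = (-22 + H)*(23 + H))
B(F) = 2 - 94*sqrt(F) (B(F) = 2 - (-506 + 24 + 24**2)*sqrt(F) = 2 - (-506 + 24 + 576)*sqrt(F) = 2 - 94*sqrt(F))
(B(-323) + 265242) + x(-185, 7) = ((2 - 94*I*sqrt(323)) + 265242) + 210 = (265244 - 94*I*sqrt(323)) + 210 = 265454 - 94*I*sqrt(323)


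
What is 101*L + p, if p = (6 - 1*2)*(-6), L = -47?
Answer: -4771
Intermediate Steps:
p = -24 (p = (6 - 2)*(-6) = 4*(-6) = -24)
101*L + p = 101*(-47) - 24 = -4747 - 24 = -4771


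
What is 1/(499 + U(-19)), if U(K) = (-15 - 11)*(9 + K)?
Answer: 1/759 ≈ 0.0013175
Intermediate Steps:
U(K) = -234 - 26*K (U(K) = -26*(9 + K) = -234 - 26*K)
1/(499 + U(-19)) = 1/(499 + (-234 - 26*(-19))) = 1/(499 + (-234 + 494)) = 1/(499 + 260) = 1/759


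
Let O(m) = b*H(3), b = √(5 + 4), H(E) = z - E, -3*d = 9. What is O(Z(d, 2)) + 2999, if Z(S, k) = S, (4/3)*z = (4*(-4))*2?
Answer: 2918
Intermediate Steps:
d = -3 (d = -⅓*9 = -3)
z = -24 (z = 3*((4*(-4))*2)/4 = 3*(-16*2)/4 = (¾)*(-32) = -24)
H(E) = -24 - E
b = 3 (b = √9 = 3)
O(m) = -81 (O(m) = 3*(-24 - 1*3) = 3*(-24 - 3) = 3*(-27) = -81)
O(Z(d, 2)) + 2999 = -81 + 2999 = 2918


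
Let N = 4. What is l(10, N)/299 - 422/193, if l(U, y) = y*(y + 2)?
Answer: -121546/57707 ≈ -2.1063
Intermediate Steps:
l(U, y) = y*(2 + y)
l(10, N)/299 - 422/193 = (4*(2 + 4))/299 - 422/193 = (4*6)*(1/299) - 422*1/193 = 24*(1/299) - 422/193 = 24/299 - 422/193 = -121546/57707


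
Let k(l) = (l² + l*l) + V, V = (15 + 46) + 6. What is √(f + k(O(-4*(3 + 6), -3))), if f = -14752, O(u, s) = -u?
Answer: I*√12093 ≈ 109.97*I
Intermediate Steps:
V = 67 (V = 61 + 6 = 67)
k(l) = 67 + 2*l² (k(l) = (l² + l*l) + 67 = (l² + l²) + 67 = 2*l² + 67 = 67 + 2*l²)
√(f + k(O(-4*(3 + 6), -3))) = √(-14752 + (67 + 2*(-(-4)*(3 + 6))²)) = √(-14752 + (67 + 2*(-(-4)*9)²)) = √(-14752 + (67 + 2*(-1*(-36))²)) = √(-14752 + (67 + 2*36²)) = √(-14752 + (67 + 2*1296)) = √(-14752 + (67 + 2592)) = √(-14752 + 2659) = √(-12093) = I*√12093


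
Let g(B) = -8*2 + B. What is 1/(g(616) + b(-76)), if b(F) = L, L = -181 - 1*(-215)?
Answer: 1/634 ≈ 0.0015773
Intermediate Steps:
g(B) = -16 + B
L = 34 (L = -181 + 215 = 34)
b(F) = 34
1/(g(616) + b(-76)) = 1/((-16 + 616) + 34) = 1/(600 + 34) = 1/634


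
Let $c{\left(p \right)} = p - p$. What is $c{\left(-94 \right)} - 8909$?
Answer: $-8909$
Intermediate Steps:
$c{\left(p \right)} = 0$
$c{\left(-94 \right)} - 8909 = 0 - 8909 = -8909$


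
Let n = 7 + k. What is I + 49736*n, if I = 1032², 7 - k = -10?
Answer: 2258688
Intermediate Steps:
k = 17 (k = 7 - 1*(-10) = 7 + 10 = 17)
n = 24 (n = 7 + 17 = 24)
I = 1065024
I + 49736*n = 1065024 + 49736*24 = 1065024 + 1193664 = 2258688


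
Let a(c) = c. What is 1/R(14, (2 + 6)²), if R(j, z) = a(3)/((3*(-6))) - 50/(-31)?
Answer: 186/269 ≈ 0.69145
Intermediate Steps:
R(j, z) = 269/186 (R(j, z) = 3/((3*(-6))) - 50/(-31) = 3/(-18) - 50*(-1/31) = 3*(-1/18) + 50/31 = -⅙ + 50/31 = 269/186)
1/R(14, (2 + 6)²) = 1/(269/186) = 186/269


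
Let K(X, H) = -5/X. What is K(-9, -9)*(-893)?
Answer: -4465/9 ≈ -496.11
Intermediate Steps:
K(-9, -9)*(-893) = -5/(-9)*(-893) = -5*(-⅑)*(-893) = (5/9)*(-893) = -4465/9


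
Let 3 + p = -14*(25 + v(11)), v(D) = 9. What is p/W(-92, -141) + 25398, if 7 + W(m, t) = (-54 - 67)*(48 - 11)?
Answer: 113885111/4484 ≈ 25398.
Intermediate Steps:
p = -479 (p = -3 - 14*(25 + 9) = -3 - 14*34 = -3 - 476 = -479)
W(m, t) = -4484 (W(m, t) = -7 + (-54 - 67)*(48 - 11) = -7 - 121*37 = -7 - 4477 = -4484)
p/W(-92, -141) + 25398 = -479/(-4484) + 25398 = -479*(-1/4484) + 25398 = 479/4484 + 25398 = 113885111/4484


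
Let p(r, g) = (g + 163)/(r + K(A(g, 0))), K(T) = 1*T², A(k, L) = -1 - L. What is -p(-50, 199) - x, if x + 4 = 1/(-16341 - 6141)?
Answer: 12545005/1101618 ≈ 11.388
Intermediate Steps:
K(T) = T²
p(r, g) = (163 + g)/(1 + r) (p(r, g) = (g + 163)/(r + (-1 - 1*0)²) = (163 + g)/(r + (-1 + 0)²) = (163 + g)/(r + (-1)²) = (163 + g)/(r + 1) = (163 + g)/(1 + r))
x = -89929/22482 (x = -4 + 1/(-16341 - 6141) = -4 + 1/(-22482) = -4 - 1/22482 = -89929/22482 ≈ -4.0000)
-p(-50, 199) - x = -(163 + 199)/(1 - 50) - 1*(-89929/22482) = -362/(-49) + 89929/22482 = -(-1)*362/49 + 89929/22482 = -1*(-362/49) + 89929/22482 = 362/49 + 89929/22482 = 12545005/1101618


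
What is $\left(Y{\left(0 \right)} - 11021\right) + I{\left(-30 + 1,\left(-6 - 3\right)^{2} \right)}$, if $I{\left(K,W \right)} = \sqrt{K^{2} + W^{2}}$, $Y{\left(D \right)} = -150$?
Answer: $-11171 + \sqrt{7402} \approx -11085.0$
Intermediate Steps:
$\left(Y{\left(0 \right)} - 11021\right) + I{\left(-30 + 1,\left(-6 - 3\right)^{2} \right)} = \left(-150 - 11021\right) + \sqrt{\left(-30 + 1\right)^{2} + \left(\left(-6 - 3\right)^{2}\right)^{2}} = -11171 + \sqrt{\left(-29\right)^{2} + \left(\left(-9\right)^{2}\right)^{2}} = -11171 + \sqrt{841 + 81^{2}} = -11171 + \sqrt{841 + 6561} = -11171 + \sqrt{7402}$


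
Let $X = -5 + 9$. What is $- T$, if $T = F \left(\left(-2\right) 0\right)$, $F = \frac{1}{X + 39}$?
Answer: $0$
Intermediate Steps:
$X = 4$
$F = \frac{1}{43}$ ($F = \frac{1}{4 + 39} = \frac{1}{43} \approx 0.023256$)
$T = 0$ ($T = \frac{\left(-2\right) 0}{43} = \frac{1}{43} \cdot 0 = 0$)
$- T = \left(-1\right) 0 = 0$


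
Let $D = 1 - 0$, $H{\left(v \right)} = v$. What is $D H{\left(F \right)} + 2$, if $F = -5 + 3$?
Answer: $0$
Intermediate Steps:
$F = -2$
$D = 1$ ($D = 1 + 0 = 1$)
$D H{\left(F \right)} + 2 = 1 \left(-2\right) + 2 = -2 + 2 = 0$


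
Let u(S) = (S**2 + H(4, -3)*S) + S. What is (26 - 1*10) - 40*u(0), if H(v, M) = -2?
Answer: 16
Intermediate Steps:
u(S) = S**2 - S (u(S) = (S**2 - 2*S) + S = S**2 - S)
(26 - 1*10) - 40*u(0) = (26 - 1*10) - 0*(-1 + 0) = (26 - 10) - 0*(-1) = 16 - 40*0 = 16 + 0 = 16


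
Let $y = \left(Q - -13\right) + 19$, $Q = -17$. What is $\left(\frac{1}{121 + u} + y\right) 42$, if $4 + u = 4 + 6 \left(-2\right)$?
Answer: $\frac{68712}{109} \approx 630.39$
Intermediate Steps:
$u = -12$ ($u = -4 + \left(4 + 6 \left(-2\right)\right) = -4 + \left(4 - 12\right) = -4 - 8 = -12$)
$y = 15$ ($y = \left(-17 - -13\right) + 19 = \left(-17 + 13\right) + 19 = -4 + 19 = 15$)
$\left(\frac{1}{121 + u} + y\right) 42 = \left(\frac{1}{121 - 12} + 15\right) 42 = \left(\frac{1}{109} + 15\right) 42 = \frac{1636}{109} \cdot 42 = \frac{68712}{109}$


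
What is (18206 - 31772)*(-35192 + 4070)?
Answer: 422201052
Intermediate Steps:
(18206 - 31772)*(-35192 + 4070) = -13566*(-31122) = 422201052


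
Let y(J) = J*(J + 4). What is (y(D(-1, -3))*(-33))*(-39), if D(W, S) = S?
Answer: -3861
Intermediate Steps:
y(J) = J*(4 + J)
(y(D(-1, -3))*(-33))*(-39) = (-3*(4 - 3)*(-33))*(-39) = (-3*1*(-33))*(-39) = -3*(-33)*(-39) = 99*(-39) = -3861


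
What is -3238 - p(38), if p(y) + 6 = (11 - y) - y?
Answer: -3167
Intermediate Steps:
p(y) = 5 - 2*y (p(y) = -6 + ((11 - y) - y) = -6 + (11 - 2*y) = 5 - 2*y)
-3238 - p(38) = -3238 - (5 - 2*38) = -3238 - (5 - 76) = -3238 - 1*(-71) = -3238 + 71 = -3167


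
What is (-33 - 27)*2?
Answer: -120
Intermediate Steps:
(-33 - 27)*2 = -60*2 = -120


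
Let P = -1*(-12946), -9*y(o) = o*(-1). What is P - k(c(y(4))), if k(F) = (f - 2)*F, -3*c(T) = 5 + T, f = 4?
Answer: 349640/27 ≈ 12950.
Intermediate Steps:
y(o) = o/9 (y(o) = -o*(-1)/9 = -(-1)*o/9 = o/9)
P = 12946
c(T) = -5/3 - T/3 (c(T) = -(5 + T)/3 = -5/3 - T/3)
k(F) = 2*F (k(F) = (4 - 2)*F = 2*F)
P - k(c(y(4))) = 12946 - 2*(-5/3 - 4/27) = 12946 - 2*(-49)/27 = 12946 - 1*(-98/27) = 12946 + 98/27 = 349640/27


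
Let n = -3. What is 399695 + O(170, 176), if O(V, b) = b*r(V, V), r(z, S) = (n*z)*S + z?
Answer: -14829585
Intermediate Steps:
r(z, S) = z - 3*S*z (r(z, S) = (-3*z)*S + z = -3*S*z + z = z - 3*S*z)
O(V, b) = V*b*(1 - 3*V) (O(V, b) = b*(V*(1 - 3*V)) = V*b*(1 - 3*V))
399695 + O(170, 176) = 399695 + 170*176*(1 - 3*170) = 399695 + 170*176*(1 - 510) = 399695 + 170*176*(-509) = 399695 - 15229280 = -14829585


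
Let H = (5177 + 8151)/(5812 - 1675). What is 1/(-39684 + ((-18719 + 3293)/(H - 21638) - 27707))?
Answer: -6393077/430831293724 ≈ -1.4839e-5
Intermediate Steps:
H = 1904/591 (H = 13328/4137 = 13328*(1/4137) = 1904/591 ≈ 3.2217)
1/(-39684 + ((-18719 + 3293)/(H - 21638) - 27707)) = 1/(-39684 + ((-18719 + 3293)/(1904/591 - 21638) - 27707)) = 1/(-39684 + (-15426/(-12786154/591) - 27707)) = 1/(-39684 + (-15426*(-591/12786154) - 27707)) = 1/(-39684 + (4558383/6393077 - 27707)) = 1/(-39684 - 177128426056/6393077) = 1/(-430831293724/6393077) = -6393077/430831293724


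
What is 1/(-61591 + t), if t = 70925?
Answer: 1/9334 ≈ 0.00010714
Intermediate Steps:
1/(-61591 + t) = 1/(-61591 + 70925) = 1/9334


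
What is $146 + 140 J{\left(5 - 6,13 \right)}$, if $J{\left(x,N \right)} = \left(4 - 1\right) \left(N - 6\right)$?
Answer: $3086$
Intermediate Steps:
$J{\left(x,N \right)} = -18 + 3 N$ ($J{\left(x,N \right)} = 3 \left(-6 + N\right) = -18 + 3 N$)
$146 + 140 J{\left(5 - 6,13 \right)} = 146 + 140 \left(-18 + 3 \cdot 13\right) = 146 + 140 \left(-18 + 39\right) = 146 + 140 \cdot 21 = 146 + 2940 = 3086$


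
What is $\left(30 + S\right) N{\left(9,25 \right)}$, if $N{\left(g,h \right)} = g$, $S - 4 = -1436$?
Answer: $-12618$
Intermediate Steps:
$S = -1432$ ($S = 4 - 1436 = -1432$)
$\left(30 + S\right) N{\left(9,25 \right)} = \left(30 - 1432\right) 9 = \left(-1402\right) 9 = -12618$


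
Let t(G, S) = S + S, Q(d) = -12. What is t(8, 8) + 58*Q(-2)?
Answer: -680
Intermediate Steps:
t(G, S) = 2*S
t(8, 8) + 58*Q(-2) = 2*8 + 58*(-12) = 16 - 696 = -680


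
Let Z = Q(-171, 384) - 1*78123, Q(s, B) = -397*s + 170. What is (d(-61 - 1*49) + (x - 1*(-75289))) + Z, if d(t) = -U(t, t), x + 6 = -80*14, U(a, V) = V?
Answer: 64207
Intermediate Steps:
Q(s, B) = 170 - 397*s
x = -1126 (x = -6 - 80*14 = -6 - 1120 = -1126)
Z = -10066 (Z = (170 - 397*(-171)) - 1*78123 = (170 + 67887) - 78123 = 68057 - 78123 = -10066)
d(t) = -t
(d(-61 - 1*49) + (x - 1*(-75289))) + Z = (-(-61 - 1*49) + (-1126 - 1*(-75289))) - 10066 = (-(-61 - 49) + (-1126 + 75289)) - 10066 = (-1*(-110) + 74163) - 10066 = (110 + 74163) - 10066 = 74273 - 10066 = 64207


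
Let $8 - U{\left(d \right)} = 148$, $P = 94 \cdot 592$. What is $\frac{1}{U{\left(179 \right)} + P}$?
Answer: $\frac{1}{55508} \approx 1.8015 \cdot 10^{-5}$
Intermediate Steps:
$P = 55648$
$U{\left(d \right)} = -140$ ($U{\left(d \right)} = 8 - 148 = -140$)
$\frac{1}{U{\left(179 \right)} + P} = \frac{1}{-140 + 55648} = \frac{1}{55508}$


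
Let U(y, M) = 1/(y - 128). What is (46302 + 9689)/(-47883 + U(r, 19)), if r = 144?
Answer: -895856/766127 ≈ -1.1693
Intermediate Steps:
U(y, M) = 1/(-128 + y)
(46302 + 9689)/(-47883 + U(r, 19)) = (46302 + 9689)/(-47883 + 1/(-128 + 144)) = 55991/(-47883 + 1/16) = 55991/(-766127/16) = 55991*(-16/766127) = -895856/766127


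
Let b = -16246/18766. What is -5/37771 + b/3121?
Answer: -453235548/1106098919453 ≈ -0.00040976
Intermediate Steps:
b = -8123/9383 (b = -16246*1/18766 = -8123/9383 ≈ -0.86572)
-5/37771 + b/3121 = -5/37771 - 8123/9383/3121 = -5*1/37771 - 8123/9383*1/3121 = -5/37771 - 8123/29284343 = -453235548/1106098919453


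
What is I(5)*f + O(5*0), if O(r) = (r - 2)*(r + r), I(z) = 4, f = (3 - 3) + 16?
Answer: 64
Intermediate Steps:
f = 16 (f = 0 + 16 = 16)
O(r) = 2*r*(-2 + r) (O(r) = (-2 + r)*(2*r) = 2*r*(-2 + r))
I(5)*f + O(5*0) = 4*16 + 2*(5*0)*(-2 + 5*0) = 64 + 2*0*(-2 + 0) = 64 + 2*0*(-2) = 64 + 0 = 64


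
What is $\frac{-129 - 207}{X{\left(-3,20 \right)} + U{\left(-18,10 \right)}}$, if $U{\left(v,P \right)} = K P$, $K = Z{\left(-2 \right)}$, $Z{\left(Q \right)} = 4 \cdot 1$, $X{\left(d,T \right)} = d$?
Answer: $- \frac{336}{37} \approx -9.0811$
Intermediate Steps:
$Z{\left(Q \right)} = 4$
$K = 4$
$U{\left(v,P \right)} = 4 P$
$\frac{-129 - 207}{X{\left(-3,20 \right)} + U{\left(-18,10 \right)}} = \frac{-129 - 207}{-3 + 4 \cdot 10} = - \frac{336}{-3 + 40} = - \frac{336}{37}$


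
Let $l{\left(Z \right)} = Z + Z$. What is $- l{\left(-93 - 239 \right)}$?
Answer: $664$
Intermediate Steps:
$l{\left(Z \right)} = 2 Z$
$- l{\left(-93 - 239 \right)} = - 2 \left(-93 - 239\right) = - 2 \left(-332\right) = \left(-1\right) \left(-664\right) = 664$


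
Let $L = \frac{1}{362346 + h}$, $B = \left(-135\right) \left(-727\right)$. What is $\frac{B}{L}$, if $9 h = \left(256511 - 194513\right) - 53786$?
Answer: $35652000030$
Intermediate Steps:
$h = \frac{8212}{9}$ ($h = \frac{\left(256511 - 194513\right) - 53786}{9} = \frac{61998 - 53786}{9} = \frac{1}{9} \cdot 8212 = \frac{8212}{9} \approx 912.44$)
$B = 98145$
$L = \frac{9}{3269326}$ ($L = \frac{1}{362346 + \frac{8212}{9}} = \frac{1}{\frac{3269326}{9}} = \frac{9}{3269326} \approx 2.7529 \cdot 10^{-6}$)
$\frac{B}{L} = \frac{98145}{\frac{9}{3269326}} = 98145 \cdot \frac{3269326}{9} = 35652000030$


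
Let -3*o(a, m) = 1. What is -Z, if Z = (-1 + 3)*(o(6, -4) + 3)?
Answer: -16/3 ≈ -5.3333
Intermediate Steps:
o(a, m) = -⅓ (o(a, m) = -⅓*1 = -⅓)
Z = 16/3 (Z = (-1 + 3)*(-⅓ + 3) = 2*(8/3) = 16/3 ≈ 5.3333)
-Z = -1*16/3 = -16/3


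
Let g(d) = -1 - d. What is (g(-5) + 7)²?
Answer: 121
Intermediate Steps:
(g(-5) + 7)² = ((-1 - 1*(-5)) + 7)² = ((-1 + 5) + 7)² = (4 + 7)² = 11² = 121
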